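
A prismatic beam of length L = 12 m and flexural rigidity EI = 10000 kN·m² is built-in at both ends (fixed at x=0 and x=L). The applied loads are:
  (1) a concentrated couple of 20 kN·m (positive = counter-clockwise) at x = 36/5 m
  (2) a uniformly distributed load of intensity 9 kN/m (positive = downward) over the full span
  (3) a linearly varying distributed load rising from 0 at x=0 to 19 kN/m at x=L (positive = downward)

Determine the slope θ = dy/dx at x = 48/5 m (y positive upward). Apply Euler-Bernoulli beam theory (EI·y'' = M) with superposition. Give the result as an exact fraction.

θ(48/5) = 10377/390625 rad

Load 1 — applied couple M₀=20 kN·m at a=36/5 m (b=L-a=24/5):
  θ_1 = (R_Ax²/2 - M_Ax - M₀(x-a))/EI  [x>a] with R_A=12/5, M_A=32/5 = ((12/5)·(48/5)²/2 - (32/5)·(48/5) - 20·((48/5)-(36/5)))/10000 = 9/78125 rad
Load 2 — uniform load w=9 kN/m over full span:
  θ_2 = -wx(L-x)(L-2x)/(12EI) = -9·(48/5)·(12-(48/5))·(12-2·(48/5))/(12·10000) = 972/78125 rad
Load 3 — triangular load w₀=19 kN/m (0→w₀ over full span):
  θ_3 = -w₀(2x(L-x)(L-2x)(x+2L)+x²(L-x)²)/(120LEI) = -19·(2·(48/5)·(12-(48/5))·(12-2·(48/5))·((48/5)+2·12)+(48/5)²·(12-(48/5))²)/(120·12·10000) = 5472/390625 rad
Superposition: θ = Σ θ_i = 10377/390625 rad ≈ 0.026565 rad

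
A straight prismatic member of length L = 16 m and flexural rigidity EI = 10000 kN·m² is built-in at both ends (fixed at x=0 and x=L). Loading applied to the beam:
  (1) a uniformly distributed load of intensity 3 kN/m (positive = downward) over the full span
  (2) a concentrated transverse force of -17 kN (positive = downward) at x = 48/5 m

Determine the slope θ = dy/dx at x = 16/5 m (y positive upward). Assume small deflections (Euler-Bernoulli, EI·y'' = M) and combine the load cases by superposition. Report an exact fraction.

θ(16/5) = -8864/1953125 rad

Load 1 — uniform load w=3 kN/m over full span:
  θ_1 = -wx(L-x)(L-2x)/(12EI) = -3·(16/5)·(16-(16/5))·(16-2·(16/5))/(12·10000) = -768/78125 rad
Load 2 — point force P=-17 kN at a=48/5 m (b=L-a=32/5):
  θ_2 = -Pb²x(2aL-(3a+b)x)/(2L³EI)  [x≤a] = -(-17)·(32/5)²·(16/5)·(2·(48/5)·16-(3·(48/5)+(32/5))·(16/5))/(2·16³·10000) = 10336/1953125 rad
Superposition: θ = Σ θ_i = -8864/1953125 rad ≈ -0.004538 rad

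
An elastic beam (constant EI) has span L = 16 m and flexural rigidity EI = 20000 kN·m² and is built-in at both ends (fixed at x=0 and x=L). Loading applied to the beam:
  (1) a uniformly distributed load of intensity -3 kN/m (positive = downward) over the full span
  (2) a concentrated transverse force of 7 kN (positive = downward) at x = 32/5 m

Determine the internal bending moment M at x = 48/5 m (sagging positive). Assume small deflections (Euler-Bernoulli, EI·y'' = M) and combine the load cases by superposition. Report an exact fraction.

M(48/5) = -14464/625 kN·m

Load 1 — uniform load w=-3 kN/m over full span:
  M_1 = wLx/2 - wL²/12 - wx²/2 = (-3)·16·(48/5)/2 - (-3)·16²/12 - (-3)·(48/5)²/2 = -704/25 kN·m
Load 2 — point force P=7 kN at a=32/5 m (b=L-a=48/5):
  M_2 = Pa²(a+3b)(L-x)/L³ - Pa²b/L²  [x>a] = 7·(32/5)²·((32/5)+3·(48/5))·(16-(48/5))/16³ - 7·(32/5)²·(48/5)/16² = 3136/625 kN·m
Superposition: M = Σ M_i = -14464/625 kN·m ≈ -23.142400 kN·m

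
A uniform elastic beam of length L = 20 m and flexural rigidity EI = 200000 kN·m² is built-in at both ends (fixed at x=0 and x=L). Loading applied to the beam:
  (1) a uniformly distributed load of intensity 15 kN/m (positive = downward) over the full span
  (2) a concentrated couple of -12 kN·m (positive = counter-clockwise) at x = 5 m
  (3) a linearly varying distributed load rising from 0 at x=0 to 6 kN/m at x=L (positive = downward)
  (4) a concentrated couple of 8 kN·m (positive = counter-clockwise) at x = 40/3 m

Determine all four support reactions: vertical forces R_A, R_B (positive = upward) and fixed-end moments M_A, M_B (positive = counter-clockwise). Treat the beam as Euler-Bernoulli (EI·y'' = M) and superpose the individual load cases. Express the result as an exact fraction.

R_A = 20143/120 kN, M_A = 7019/12 kN·m, R_B = 23057/120 kN, M_B = -2495/4 kN·m

Load 1 — uniform load w=15 kN/m over full span:
  R_A = wL/2 = 15·20/2 = 150 kN
  M_A = wL²/12 = 15·20²/12 = 500 kN·m
  R_B = wL/2 = 15·20/2 = 150 kN
  M_B = -wL²/12 = -15·20²/12 = -500 kN·m
Load 2 — applied couple M₀=-12 kN·m at a=5 m (b=L-a=15):
  R_A = 6M₀ab/L³ = 6·(-12)·5·15/20³ = -27/40 kN
  M_A = M₀b(2a-b)/L² = (-12)·15·(2·5-15)/20² = 9/4 kN·m
  R_B = -6M₀ab/L³ = -6·(-12)·5·15/20³ = 27/40 kN
  M_B = M₀a(2b-a)/L² = (-12)·5·(2·15-5)/20² = -15/4 kN·m
Load 3 — triangular load w₀=6 kN/m (0→w₀ over full span):
  R_A = 3w₀L/20 = 3·6·20/20 = 18 kN
  M_A = w₀L²/30 = 6·20²/30 = 80 kN·m
  R_B = 7w₀L/20 = 7·6·20/20 = 42 kN
  M_B = -w₀L²/20 = -6·20²/20 = -120 kN·m
Load 4 — applied couple M₀=8 kN·m at a=40/3 m (b=L-a=20/3):
  R_A = 6M₀ab/L³ = 6·8·(40/3)·(20/3)/20³ = 8/15 kN
  M_A = M₀b(2a-b)/L² = 8·(20/3)·(2·(40/3)-(20/3))/20² = 8/3 kN·m
  R_B = -6M₀ab/L³ = -6·8·(40/3)·(20/3)/20³ = -8/15 kN
  M_B = M₀a(2b-a)/L² = 8·(40/3)·(2·(20/3)-(40/3))/20² = 0 kN·m
Superposition: R_A = 20143/120 kN, M_A = 7019/12 kN·m, R_B = 23057/120 kN, M_B = -2495/4 kN·m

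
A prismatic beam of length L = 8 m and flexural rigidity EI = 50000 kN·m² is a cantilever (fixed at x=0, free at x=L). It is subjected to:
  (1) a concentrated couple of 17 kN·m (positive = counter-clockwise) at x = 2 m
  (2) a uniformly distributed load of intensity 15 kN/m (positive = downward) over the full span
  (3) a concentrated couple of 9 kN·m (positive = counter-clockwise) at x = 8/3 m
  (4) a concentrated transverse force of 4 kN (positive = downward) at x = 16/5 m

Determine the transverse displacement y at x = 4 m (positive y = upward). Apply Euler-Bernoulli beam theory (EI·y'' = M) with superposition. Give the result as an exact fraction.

Load 1 — applied couple M₀=17 kN·m at a=2 m (b=L-a=6):
  y_1 = M₀a(2x-a)/(2EI)  [x>a] = 17·2·(2·4-2)/(2·50000) = 51/25000 m
Load 2 — uniform load w=15 kN/m over full span:
  y_2 = -wx²(x²-4Lx+6L²)/(24EI) = -15·4²·(4²-4·8·4+6·8²)/(24·50000) = -34/625 m
Load 3 — applied couple M₀=9 kN·m at a=8/3 m (b=L-a=16/3):
  y_3 = M₀a(2x-a)/(2EI)  [x>a] = 9·(8/3)·(2·4-(8/3))/(2·50000) = 4/3125 m
Load 4 — point force P=4 kN at a=16/5 m (b=L-a=24/5):
  y_4 = -Pa²(3x-a)/(6EI)  [x>a] = -4·(16/5)²·(3·4-(16/5))/(6·50000) = -1408/1171875 m
Superposition: y = Σ y_i = -490139/9375000 m ≈ -0.052281 m

y(4) = -490139/9375000 m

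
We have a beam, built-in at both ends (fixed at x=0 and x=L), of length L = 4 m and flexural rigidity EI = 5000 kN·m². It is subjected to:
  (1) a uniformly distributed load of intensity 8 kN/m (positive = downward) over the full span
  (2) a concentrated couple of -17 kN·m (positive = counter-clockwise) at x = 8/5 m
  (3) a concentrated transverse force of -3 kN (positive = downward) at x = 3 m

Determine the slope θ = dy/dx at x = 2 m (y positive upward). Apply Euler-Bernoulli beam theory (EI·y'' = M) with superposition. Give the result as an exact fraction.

θ(2) = -469/2000000 rad

Load 1 — uniform load w=8 kN/m over full span:
  θ_1 = -wx(L-x)(L-2x)/(12EI) = -8·2·(4-2)·(4-2·2)/(12·5000) = 0 rad
Load 2 — applied couple M₀=-17 kN·m at a=8/5 m (b=L-a=12/5):
  θ_2 = (R_Ax²/2 - M_Ax - M₀(x-a))/EI  [x>a] with R_A=-153/25, M_A=-51/25 = ((-153/25)·2²/2 - (-51/25)·2 - (-17)·(2-(8/5)))/5000 = -17/62500 rad
Load 3 — point force P=-3 kN at a=3 m (b=L-a=1):
  θ_3 = -Pb²x(2aL-(3a+b)x)/(2L³EI)  [x≤a] = -(-3)·1²·2·(2·3·4-(3·3+1)·2)/(2·4³·5000) = 3/80000 rad
Superposition: θ = Σ θ_i = -469/2000000 rad ≈ -0.000235 rad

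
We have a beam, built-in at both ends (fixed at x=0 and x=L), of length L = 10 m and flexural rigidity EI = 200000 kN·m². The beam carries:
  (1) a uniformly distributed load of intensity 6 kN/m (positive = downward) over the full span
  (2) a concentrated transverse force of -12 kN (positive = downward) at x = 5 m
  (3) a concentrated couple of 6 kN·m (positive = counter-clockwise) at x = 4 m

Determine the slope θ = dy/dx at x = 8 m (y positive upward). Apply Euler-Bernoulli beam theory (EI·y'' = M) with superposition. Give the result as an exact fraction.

Load 1 — uniform load w=6 kN/m over full span:
  θ_1 = -wx(L-x)(L-2x)/(12EI) = -6·8·(10-8)·(10-2·8)/(12·200000) = 3/12500 rad
Load 2 — point force P=-12 kN at a=5 m (b=L-a=5):
  θ_2 = Pa²(L-x)(2bL-(3b+a)(L-x))/(2L³EI)  [x>a] = (-12)·5²·(10-8)·(2·5·10-(3·5+5)·(10-8))/(2·10³·200000) = -9/100000 rad
Load 3 — applied couple M₀=6 kN·m at a=4 m (b=L-a=6):
  θ_3 = (R_Ax²/2 - M_Ax - M₀(x-a))/EI  [x>a] with R_A=108/125, M_A=18/25 = ((108/125)·8²/2 - (18/25)·8 - 6·(8-4))/200000 = -33/3125000 rad
Superposition: θ = Σ θ_i = 1743/12500000 rad ≈ 0.000139 rad

θ(8) = 1743/12500000 rad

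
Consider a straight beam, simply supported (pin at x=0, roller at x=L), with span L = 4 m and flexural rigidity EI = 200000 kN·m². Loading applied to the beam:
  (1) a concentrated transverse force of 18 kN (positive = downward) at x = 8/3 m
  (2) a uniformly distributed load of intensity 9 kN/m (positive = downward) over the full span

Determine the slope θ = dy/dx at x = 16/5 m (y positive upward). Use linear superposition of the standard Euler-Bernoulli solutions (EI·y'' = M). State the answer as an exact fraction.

Load 1 — point force P=18 kN at a=8/3 m (b=L-a=4/3):
  θ_1 = -Pa(2L²-6Lx+3x²+a²)/(6LEI)  [x>a] = -18·(8/3)·(2·4²-6·4·(16/5)+3·(16/5)²+(8/3)²)/(6·4·200000) = 49/703125 rad
Load 2 — uniform load w=9 kN/m over full span:
  θ_2 = -w(L³-6Lx²+4x³)/(24EI) = -9·(4³-6·4·(16/5)²+4·(16/5)³)/(24·200000) = 297/3125000 rad
Superposition: θ = Σ θ_i = 4633/28125000 rad ≈ 0.000165 rad

θ(16/5) = 4633/28125000 rad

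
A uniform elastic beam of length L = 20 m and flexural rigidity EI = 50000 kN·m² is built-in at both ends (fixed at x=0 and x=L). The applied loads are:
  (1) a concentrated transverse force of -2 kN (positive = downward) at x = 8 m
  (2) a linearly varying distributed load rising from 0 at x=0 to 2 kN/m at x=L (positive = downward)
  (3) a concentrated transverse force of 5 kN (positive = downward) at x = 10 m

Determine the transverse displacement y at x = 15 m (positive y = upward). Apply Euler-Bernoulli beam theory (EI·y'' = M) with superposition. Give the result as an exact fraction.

Load 1 — point force P=-2 kN at a=8 m (b=L-a=12):
  y_1 = -Pa²(L-x)²(3bL-(3b+a)(L-x))/(6L³EI)  [x>a] = -(-2)·8²·(20-15)²·(3·12·20-(3·12+8)·(20-15))/(6·20³·50000) = 1/1500 m
Load 2 — triangular load w₀=2 kN/m (0→w₀ over full span):
  y_2 = -w₀x²(L-x)²(x+2L)/(120LEI) = -2·15²·(20-15)²·(15+2·20)/(120·20·50000) = -33/6400 m
Load 3 — point force P=5 kN at a=10 m (b=L-a=10):
  y_3 = -Pa²(L-x)²(3bL-(3b+a)(L-x))/(6L³EI)  [x>a] = -5·10²·(20-15)²·(3·10·20-(3·10+10)·(20-15))/(6·20³·50000) = -1/480 m
Superposition: y = Σ y_i = -631/96000 m ≈ -0.006573 m

y(15) = -631/96000 m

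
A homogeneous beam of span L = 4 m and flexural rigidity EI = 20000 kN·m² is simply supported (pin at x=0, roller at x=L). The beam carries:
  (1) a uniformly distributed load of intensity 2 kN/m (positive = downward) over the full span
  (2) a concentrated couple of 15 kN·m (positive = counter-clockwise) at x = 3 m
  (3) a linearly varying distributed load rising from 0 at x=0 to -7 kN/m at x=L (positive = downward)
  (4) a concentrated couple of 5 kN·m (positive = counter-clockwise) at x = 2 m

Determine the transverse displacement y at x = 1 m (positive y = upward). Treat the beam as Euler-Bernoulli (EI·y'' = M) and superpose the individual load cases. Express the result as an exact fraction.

y(1) = -473/1920000 m

Load 1 — uniform load w=2 kN/m over full span:
  y_1 = -wx(L³-2Lx²+x³)/(24EI) = -2·1·(4³-2·4·1²+1³)/(24·20000) = -19/80000 m
Load 2 — applied couple M₀=15 kN·m at a=3 m (b=L-a=1):
  y_2 = (M₀x³/(6L)+C₁x)/EI  [x≤a] with C₁=M₀(3b²-L²)/(6L)=-65/8 = (15·1³/(6·4)+(-65/8)·1)/20000 = -3/8000 m
Load 3 — triangular load w₀=-7 kN/m (0→w₀ over full span):
  y_3 = -w₀x(7L⁴-10L²x²+3x⁴)/(360LEI) = -(-7)·1·(7·4⁴-10·4²·1²+3·1⁴)/(360·4·20000) = 763/1920000 m
Load 4 — applied couple M₀=5 kN·m at a=2 m (b=L-a=2):
  y_4 = (M₀x³/(6L)+C₁x)/EI  [x≤a] with C₁=M₀(3b²-L²)/(6L)=-5/6 = (5·1³/(6·4)+(-5/6)·1)/20000 = -1/32000 m
Superposition: y = Σ y_i = -473/1920000 m ≈ -0.000246 m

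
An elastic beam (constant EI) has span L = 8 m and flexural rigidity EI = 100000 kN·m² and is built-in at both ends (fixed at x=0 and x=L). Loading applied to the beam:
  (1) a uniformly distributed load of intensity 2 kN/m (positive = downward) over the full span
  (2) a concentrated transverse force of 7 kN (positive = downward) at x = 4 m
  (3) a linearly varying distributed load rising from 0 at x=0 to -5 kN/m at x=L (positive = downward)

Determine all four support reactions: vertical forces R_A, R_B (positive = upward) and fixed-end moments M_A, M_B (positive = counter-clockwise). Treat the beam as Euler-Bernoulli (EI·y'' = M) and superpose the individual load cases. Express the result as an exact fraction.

Load 1 — uniform load w=2 kN/m over full span:
  R_A = wL/2 = 2·8/2 = 8 kN
  M_A = wL²/12 = 2·8²/12 = 32/3 kN·m
  R_B = wL/2 = 2·8/2 = 8 kN
  M_B = -wL²/12 = -2·8²/12 = -32/3 kN·m
Load 2 — point force P=7 kN at a=4 m (b=L-a=4):
  R_A = Pb²(3a+b)/L³ = 7·4²·(3·4+4)/8³ = 7/2 kN
  M_A = Pab²/L² = 7·4·4²/8² = 7 kN·m
  R_B = Pa²(a+3b)/L³ = 7·4²·(4+3·4)/8³ = 7/2 kN
  M_B = -Pa²b/L² = -7·4²·4/8² = -7 kN·m
Load 3 — triangular load w₀=-5 kN/m (0→w₀ over full span):
  R_A = 3w₀L/20 = 3·(-5)·8/20 = -6 kN
  M_A = w₀L²/30 = (-5)·8²/30 = -32/3 kN·m
  R_B = 7w₀L/20 = 7·(-5)·8/20 = -14 kN
  M_B = -w₀L²/20 = -(-5)·8²/20 = 16 kN·m
Superposition: R_A = 11/2 kN, M_A = 7 kN·m, R_B = -5/2 kN, M_B = -5/3 kN·m

R_A = 11/2 kN, M_A = 7 kN·m, R_B = -5/2 kN, M_B = -5/3 kN·m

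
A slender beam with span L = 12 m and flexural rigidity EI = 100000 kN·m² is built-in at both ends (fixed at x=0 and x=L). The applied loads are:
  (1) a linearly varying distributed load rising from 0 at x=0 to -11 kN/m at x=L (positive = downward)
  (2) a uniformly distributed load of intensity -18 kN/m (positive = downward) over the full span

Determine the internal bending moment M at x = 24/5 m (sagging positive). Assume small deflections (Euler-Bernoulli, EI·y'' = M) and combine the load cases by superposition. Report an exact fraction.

M(24/5) = -15048/125 kN·m

Load 1 — triangular load w₀=-11 kN/m (0→w₀ over full span):
  M_1 = 3w₀Lx/20 - w₀L²/30 - w₀x³/(6L) = 3·(-11)·12·(24/5)/20 - (-11)·12²/30 - (-11)·(24/5)³/(6·12) = -3168/125 kN·m
Load 2 — uniform load w=-18 kN/m over full span:
  M_2 = wLx/2 - wL²/12 - wx²/2 = (-18)·12·(24/5)/2 - (-18)·12²/12 - (-18)·(24/5)²/2 = -2376/25 kN·m
Superposition: M = Σ M_i = -15048/125 kN·m ≈ -120.384000 kN·m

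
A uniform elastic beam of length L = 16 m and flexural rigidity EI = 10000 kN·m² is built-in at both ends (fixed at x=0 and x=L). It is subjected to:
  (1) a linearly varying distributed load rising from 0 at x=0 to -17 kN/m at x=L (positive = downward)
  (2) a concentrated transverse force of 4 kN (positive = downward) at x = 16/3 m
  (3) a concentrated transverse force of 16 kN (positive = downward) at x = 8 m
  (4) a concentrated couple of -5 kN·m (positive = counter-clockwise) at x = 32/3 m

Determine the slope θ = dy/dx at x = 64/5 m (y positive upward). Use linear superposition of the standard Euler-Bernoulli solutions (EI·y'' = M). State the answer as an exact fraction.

Load 1 — triangular load w₀=-17 kN/m (0→w₀ over full span):
  θ_1 = -w₀(2x(L-x)(L-2x)(x+2L)+x²(L-x)²)/(120LEI) = -(-17)·(2·(64/5)·(16-(64/5))·(16-2·(64/5))·((64/5)+2·16)+(64/5)²·(16-(64/5))²)/(120·16·10000) = -34816/1171875 rad
Load 2 — point force P=4 kN at a=16/3 m (b=L-a=32/3):
  θ_2 = Pa²(L-x)(2bL-(3b+a)(L-x))/(2L³EI)  [x>a] = 4·(16/3)²·(16-(64/5))·(2·(32/3)·16-(3·(32/3)+(16/3))·(16-(64/5)))/(2·16³·10000) = 416/421875 rad
Load 3 — point force P=16 kN at a=8 m (b=L-a=8):
  θ_3 = Pa²(L-x)(2bL-(3b+a)(L-x))/(2L³EI)  [x>a] = 16·8²·(16-(64/5))·(2·8·16-(3·8+8)·(16-(64/5)))/(2·16³·10000) = 96/15625 rad
Load 4 — applied couple M₀=-5 kN·m at a=32/3 m (b=L-a=16/3):
  θ_4 = (R_Ax²/2 - M_Ax - M₀(x-a))/EI  [x>a] with R_A=-5/12, M_A=-5/3 = ((-5/12)·(64/5)²/2 - (-5/3)·(64/5) - (-5)·((64/5)-(32/3)))/10000 = -2/9375 rad
Superposition: θ = Σ θ_i = -240394/10546875 rad ≈ -0.022793 rad

θ(64/5) = -240394/10546875 rad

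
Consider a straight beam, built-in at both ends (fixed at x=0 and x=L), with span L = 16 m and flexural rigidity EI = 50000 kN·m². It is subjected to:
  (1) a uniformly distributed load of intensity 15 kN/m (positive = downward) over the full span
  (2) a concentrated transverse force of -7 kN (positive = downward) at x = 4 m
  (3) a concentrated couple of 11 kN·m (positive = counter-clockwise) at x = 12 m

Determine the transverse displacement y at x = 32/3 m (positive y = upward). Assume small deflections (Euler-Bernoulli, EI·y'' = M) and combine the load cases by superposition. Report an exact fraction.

y(32/3) = -136/3375 m

Load 1 — uniform load w=15 kN/m over full span:
  y_1 = -wx²(L-x)²/(24EI) = -15·(32/3)²·(16-(32/3))²/(24·50000) = -2048/50625 m
Load 2 — point force P=-7 kN at a=4 m (b=L-a=12):
  y_2 = -Pa²(L-x)²(3bL-(3b+a)(L-x))/(6L³EI)  [x>a] = -(-7)·4²·(16-(32/3))²·(3·12·16-(3·12+4)·(16-(32/3)))/(6·16³·50000) = 238/253125 m
Load 3 — applied couple M₀=11 kN·m at a=12 m (b=L-a=4):
  y_3 = (R_Ax³/6 - M_Ax²/2)/EI  [x≤a] with R_A=99/128, M_A=55/16 = ((99/128)·(32/3)³/6 - (55/16)·(32/3)²/2)/50000 = -22/28125 m
Superposition: y = Σ y_i = -136/3375 m ≈ -0.040296 m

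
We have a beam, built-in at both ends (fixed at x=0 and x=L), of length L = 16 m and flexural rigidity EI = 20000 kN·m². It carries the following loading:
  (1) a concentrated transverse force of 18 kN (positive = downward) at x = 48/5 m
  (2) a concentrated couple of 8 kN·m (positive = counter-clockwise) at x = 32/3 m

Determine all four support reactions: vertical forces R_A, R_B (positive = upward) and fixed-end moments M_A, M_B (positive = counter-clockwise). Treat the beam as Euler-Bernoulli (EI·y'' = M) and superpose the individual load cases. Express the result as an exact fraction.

Load 1 — point force P=18 kN at a=48/5 m (b=L-a=32/5):
  R_A = Pb²(3a+b)/L³ = 18·(32/5)²·(3·(48/5)+(32/5))/16³ = 792/125 kN
  M_A = Pab²/L² = 18·(48/5)·(32/5)²/16² = 3456/125 kN·m
  R_B = Pa²(a+3b)/L³ = 18·(48/5)²·((48/5)+3·(32/5))/16³ = 1458/125 kN
  M_B = -Pa²b/L² = -18·(48/5)²·(32/5)/16² = -5184/125 kN·m
Load 2 — applied couple M₀=8 kN·m at a=32/3 m (b=L-a=16/3):
  R_A = 6M₀ab/L³ = 6·8·(32/3)·(16/3)/16³ = 2/3 kN
  M_A = M₀b(2a-b)/L² = 8·(16/3)·(2·(32/3)-(16/3))/16² = 8/3 kN·m
  R_B = -6M₀ab/L³ = -6·8·(32/3)·(16/3)/16³ = -2/3 kN
  M_B = M₀a(2b-a)/L² = 8·(32/3)·(2·(16/3)-(32/3))/16² = 0 kN·m
Superposition: R_A = 2626/375 kN, M_A = 11368/375 kN·m, R_B = 4124/375 kN, M_B = -5184/125 kN·m

R_A = 2626/375 kN, M_A = 11368/375 kN·m, R_B = 4124/375 kN, M_B = -5184/125 kN·m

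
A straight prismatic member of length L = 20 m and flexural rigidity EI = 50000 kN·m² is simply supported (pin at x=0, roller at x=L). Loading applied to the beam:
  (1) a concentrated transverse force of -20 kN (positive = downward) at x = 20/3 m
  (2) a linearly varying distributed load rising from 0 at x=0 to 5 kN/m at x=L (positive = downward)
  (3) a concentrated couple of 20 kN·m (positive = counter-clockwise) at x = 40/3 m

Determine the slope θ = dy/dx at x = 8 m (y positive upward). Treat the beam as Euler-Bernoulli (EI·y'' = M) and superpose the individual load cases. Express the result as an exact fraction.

Load 1 — point force P=-20 kN at a=20/3 m (b=L-a=40/3):
  θ_1 = -Pa(2L²-6Lx+3x²+a²)/(6LEI)  [x>a] = -(-20)·(20/3)·(2·20²-6·20·8+3·8²+(20/3)²)/(6·20·50000) = 86/50625 rad
Load 2 — triangular load w₀=5 kN/m (0→w₀ over full span):
  θ_2 = -w₀(7L⁴-30L²x²+15x⁴)/(360LEI) = -5·(7·20⁴-30·20²·8²+15·8⁴)/(360·20·50000) = -323/56250 rad
Load 3 — applied couple M₀=20 kN·m at a=40/3 m (b=L-a=20/3):
  θ_3 = (M₀x²/(2L)+C₁)/EI  [x≤a] with C₁=M₀(3b²-L²)/(6L)=-400/9 = (20·8²/(2·20)+(-400/9))/50000 = -7/28125 rad
Superposition: θ = Σ θ_i = -2173/506250 rad ≈ -0.004292 rad

θ(8) = -2173/506250 rad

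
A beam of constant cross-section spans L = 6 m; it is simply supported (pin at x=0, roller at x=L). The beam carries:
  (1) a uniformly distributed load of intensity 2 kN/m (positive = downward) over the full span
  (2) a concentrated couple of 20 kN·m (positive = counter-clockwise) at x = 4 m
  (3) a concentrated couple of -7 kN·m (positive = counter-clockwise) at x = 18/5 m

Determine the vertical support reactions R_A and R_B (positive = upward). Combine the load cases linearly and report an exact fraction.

R_A = 49/6 kN, R_B = 23/6 kN

Load 1 — uniform load w=2 kN/m over full span:
  R_A = wL/2 = 2·6/2 = 6 kN
  R_B = wL/2 = 2·6/2 = 6 kN
Load 2 — applied couple M₀=20 kN·m at a=4 m (b=L-a=2):
  R_A = M₀/L = 20/6 = 10/3 kN
  R_B = -M₀/L = -20/6 = -10/3 kN
Load 3 — applied couple M₀=-7 kN·m at a=18/5 m (b=L-a=12/5):
  R_A = M₀/L = (-7)/6 = -7/6 kN
  R_B = -M₀/L = -(-7)/6 = 7/6 kN
Superposition: R_A = 49/6 kN, R_B = 23/6 kN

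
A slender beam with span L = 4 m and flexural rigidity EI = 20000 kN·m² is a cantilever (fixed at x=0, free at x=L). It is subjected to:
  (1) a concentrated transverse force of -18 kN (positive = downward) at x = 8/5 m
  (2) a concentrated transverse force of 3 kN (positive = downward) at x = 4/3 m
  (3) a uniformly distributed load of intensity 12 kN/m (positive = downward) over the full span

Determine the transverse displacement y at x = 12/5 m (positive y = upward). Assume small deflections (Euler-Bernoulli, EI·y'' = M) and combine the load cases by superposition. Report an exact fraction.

Load 1 — point force P=-18 kN at a=8/5 m (b=L-a=12/5):
  y_1 = -Pa²(3x-a)/(6EI)  [x>a] = -(-18)·(8/5)²·(3·(12/5)-(8/5))/(6·20000) = 168/78125 m
Load 2 — point force P=3 kN at a=4/3 m (b=L-a=8/3):
  y_2 = -Pa²(3x-a)/(6EI)  [x>a] = -3·(4/3)²·(3·(12/5)-(4/3))/(6·20000) = -22/84375 m
Load 3 — uniform load w=12 kN/m over full span:
  y_3 = -wx²(x²-4Lx+6L²)/(24EI) = -12·(12/5)²·((12/5)²-4·4·(12/5)+6·4²)/(24·20000) = -3564/390625 m
Superposition: y = Σ y_i = -76298/10546875 m ≈ -0.007234 m

y(12/5) = -76298/10546875 m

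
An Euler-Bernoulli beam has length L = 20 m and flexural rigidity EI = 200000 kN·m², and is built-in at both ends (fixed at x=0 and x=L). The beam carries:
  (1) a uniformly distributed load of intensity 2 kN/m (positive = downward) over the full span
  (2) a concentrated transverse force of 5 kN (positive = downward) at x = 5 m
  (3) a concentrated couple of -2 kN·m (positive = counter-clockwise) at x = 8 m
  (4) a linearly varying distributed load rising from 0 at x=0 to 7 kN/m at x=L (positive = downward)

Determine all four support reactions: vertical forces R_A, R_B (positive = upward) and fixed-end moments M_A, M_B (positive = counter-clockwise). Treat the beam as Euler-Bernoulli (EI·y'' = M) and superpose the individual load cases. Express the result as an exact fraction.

Load 1 — uniform load w=2 kN/m over full span:
  R_A = wL/2 = 2·20/2 = 20 kN
  M_A = wL²/12 = 2·20²/12 = 200/3 kN·m
  R_B = wL/2 = 2·20/2 = 20 kN
  M_B = -wL²/12 = -2·20²/12 = -200/3 kN·m
Load 2 — point force P=5 kN at a=5 m (b=L-a=15):
  R_A = Pb²(3a+b)/L³ = 5·15²·(3·5+15)/20³ = 135/32 kN
  M_A = Pab²/L² = 5·5·15²/20² = 225/16 kN·m
  R_B = Pa²(a+3b)/L³ = 5·5²·(5+3·15)/20³ = 25/32 kN
  M_B = -Pa²b/L² = -5·5²·15/20² = -75/16 kN·m
Load 3 — applied couple M₀=-2 kN·m at a=8 m (b=L-a=12):
  R_A = 6M₀ab/L³ = 6·(-2)·8·12/20³ = -18/125 kN
  M_A = M₀b(2a-b)/L² = (-2)·12·(2·8-12)/20² = -6/25 kN·m
  R_B = -6M₀ab/L³ = -6·(-2)·8·12/20³ = 18/125 kN
  M_B = M₀a(2b-a)/L² = (-2)·8·(2·12-8)/20² = -16/25 kN·m
Load 4 — triangular load w₀=7 kN/m (0→w₀ over full span):
  R_A = 3w₀L/20 = 3·7·20/20 = 21 kN
  M_A = w₀L²/30 = 7·20²/30 = 280/3 kN·m
  R_B = 7w₀L/20 = 7·7·20/20 = 49 kN
  M_B = -w₀L²/20 = -7·20²/20 = -140 kN·m
Superposition: R_A = 180299/4000 kN, M_A = 69529/400 kN·m, R_B = 279701/4000 kN, M_B = -254393/1200 kN·m

R_A = 180299/4000 kN, M_A = 69529/400 kN·m, R_B = 279701/4000 kN, M_B = -254393/1200 kN·m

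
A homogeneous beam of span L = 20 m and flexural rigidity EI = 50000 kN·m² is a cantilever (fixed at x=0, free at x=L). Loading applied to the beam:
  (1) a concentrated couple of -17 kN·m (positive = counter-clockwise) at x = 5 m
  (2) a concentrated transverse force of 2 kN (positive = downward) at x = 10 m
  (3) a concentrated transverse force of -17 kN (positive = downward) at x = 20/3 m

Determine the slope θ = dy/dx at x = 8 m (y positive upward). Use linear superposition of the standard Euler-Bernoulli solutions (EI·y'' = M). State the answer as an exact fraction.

θ(8) = 1771/450000 rad

Load 1 — applied couple M₀=-17 kN·m at a=5 m (b=L-a=15):
  θ_1 = M₀a/EI  [x>a] = (-17)·5/50000 = -17/10000 rad
Load 2 — point force P=2 kN at a=10 m (b=L-a=10):
  θ_2 = -Px(2a-x)/(2EI)  [x≤a] = -2·8·(2·10-8)/(2·50000) = -6/3125 rad
Load 3 — point force P=-17 kN at a=20/3 m (b=L-a=40/3):
  θ_3 = -Pa²/(2EI)  [x>a] = -(-17)·(20/3)²/(2·50000) = 17/2250 rad
Superposition: θ = Σ θ_i = 1771/450000 rad ≈ 0.003936 rad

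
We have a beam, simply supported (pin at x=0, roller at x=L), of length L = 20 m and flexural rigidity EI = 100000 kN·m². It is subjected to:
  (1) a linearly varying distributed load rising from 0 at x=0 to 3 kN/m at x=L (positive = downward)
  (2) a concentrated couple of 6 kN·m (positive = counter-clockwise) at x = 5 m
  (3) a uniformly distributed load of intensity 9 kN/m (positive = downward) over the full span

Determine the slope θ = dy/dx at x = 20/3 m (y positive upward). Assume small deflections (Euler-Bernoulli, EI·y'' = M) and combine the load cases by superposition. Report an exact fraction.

θ(20/3) = -21913/1296000 rad

Load 1 — triangular load w₀=3 kN/m (0→w₀ over full span):
  θ_1 = -w₀(7L⁴-30L²x²+15x⁴)/(360LEI) = -3·(7·20⁴-30·20²·(20/3)²+15·(20/3)⁴)/(360·20·100000) = -26/10125 rad
Load 2 — applied couple M₀=6 kN·m at a=5 m (b=L-a=15):
  θ_2 = (M₀x²/(2L)-M₀(x-a)+C₁)/EI  [x>a] with C₁=M₀(3b²-L²)/(6L)=55/4 = (6·(20/3)²/(2·20)-6·((20/3)-5)+(55/4))/100000 = 1/9600 rad
Load 3 — uniform load w=9 kN/m over full span:
  θ_3 = -w(L³-6Lx²+4x³)/(24EI) = -9·(20³-6·20·(20/3)²+4·(20/3)³)/(24·100000) = -13/900 rad
Superposition: θ = Σ θ_i = -21913/1296000 rad ≈ -0.016908 rad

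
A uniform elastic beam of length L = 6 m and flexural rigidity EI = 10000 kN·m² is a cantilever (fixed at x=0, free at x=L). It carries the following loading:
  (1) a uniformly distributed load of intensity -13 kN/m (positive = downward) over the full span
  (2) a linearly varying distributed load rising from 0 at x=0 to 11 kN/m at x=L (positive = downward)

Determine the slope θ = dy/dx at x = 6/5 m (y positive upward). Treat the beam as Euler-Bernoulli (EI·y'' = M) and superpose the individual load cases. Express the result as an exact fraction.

Load 1 — uniform load w=-13 kN/m over full span:
  θ_1 = -wx(x²-3Lx+3L²)/(6EI) = -(-13)·(6/5)·((6/5)²-3·6·(6/5)+3·6²)/(6·10000) = 7137/312500 rad
Load 2 — triangular load w₀=11 kN/m (0→w₀ over full span):
  θ_2 = (w₀Lx²/4-w₀L²x/3-w₀x⁴/(24L))/EI = (11·6·(6/5)²/4-11·6²·(6/5)/3-11·(6/5)⁴/(24·6))/10000 = -84249/6250000 rad
Superposition: θ = Σ θ_i = 58491/6250000 rad ≈ 0.009359 rad

θ(6/5) = 58491/6250000 rad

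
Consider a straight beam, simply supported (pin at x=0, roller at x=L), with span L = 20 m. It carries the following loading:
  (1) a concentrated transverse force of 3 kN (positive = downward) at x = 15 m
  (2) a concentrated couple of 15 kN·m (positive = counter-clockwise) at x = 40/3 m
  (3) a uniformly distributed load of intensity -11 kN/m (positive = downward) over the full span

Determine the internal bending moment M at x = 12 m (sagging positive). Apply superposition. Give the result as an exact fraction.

Load 1 — point force P=3 kN at a=15 m (b=L-a=5):
  M_1 = Pbx/L  [x≤a] = 3·5·12/20 = 9 kN·m
Load 2 — applied couple M₀=15 kN·m at a=40/3 m (b=L-a=20/3):
  M_2 = M₀x/L  [x≤a] = 15·12/20 = 9 kN·m
Load 3 — uniform load w=-11 kN/m over full span:
  M_3 = wx(L-x)/2 = (-11)·12·(20-12)/2 = -528 kN·m
Superposition: M = Σ M_i = -510 kN·m ≈ -510.000000 kN·m

M(12) = -510 kN·m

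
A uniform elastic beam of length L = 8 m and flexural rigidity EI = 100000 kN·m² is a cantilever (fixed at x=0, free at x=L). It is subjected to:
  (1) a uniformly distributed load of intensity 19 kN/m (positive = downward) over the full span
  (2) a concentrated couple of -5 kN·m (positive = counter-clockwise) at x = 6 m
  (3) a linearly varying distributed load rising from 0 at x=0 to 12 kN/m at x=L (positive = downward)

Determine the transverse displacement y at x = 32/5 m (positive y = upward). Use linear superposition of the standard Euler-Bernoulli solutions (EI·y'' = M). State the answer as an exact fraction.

Load 1 — uniform load w=19 kN/m over full span:
  y_1 = -wx²(x²-4Lx+6L²)/(24EI) = -19·(32/5)²·((32/5)²-4·8·(32/5)+6·8²)/(24·100000) = -418304/5859375 m
Load 2 — applied couple M₀=-5 kN·m at a=6 m (b=L-a=2):
  y_2 = M₀a(2x-a)/(2EI)  [x>a] = (-5)·6·(2·(32/5)-6)/(2·100000) = -51/50000 m
Load 3 — triangular load w₀=12 kN/m (0→w₀ over full span):
  y_3 = (w₀Lx³/12-w₀L²x²/6-w₀x⁵/(120L))/EI = (12·8·(32/5)³/12-12·8²·(32/5)²/6-12·(32/5)⁵/(120·8))/100000 = -1601536/48828125 m
Superposition: y = Σ y_i = -246585953/2343750000 m ≈ -0.105210 m

y(32/5) = -246585953/2343750000 m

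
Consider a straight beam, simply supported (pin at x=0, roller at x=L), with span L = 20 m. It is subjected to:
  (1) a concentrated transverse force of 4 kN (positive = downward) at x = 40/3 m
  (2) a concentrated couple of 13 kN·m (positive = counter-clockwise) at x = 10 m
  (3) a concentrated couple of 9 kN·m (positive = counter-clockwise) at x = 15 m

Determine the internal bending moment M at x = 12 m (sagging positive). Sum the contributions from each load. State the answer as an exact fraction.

Load 1 — point force P=4 kN at a=40/3 m (b=L-a=20/3):
  M_1 = Pbx/L  [x≤a] = 4·(20/3)·12/20 = 16 kN·m
Load 2 — applied couple M₀=13 kN·m at a=10 m (b=L-a=10):
  M_2 = M₀x/L - M₀  [x>a] = 13·12/20 - 13 = -26/5 kN·m
Load 3 — applied couple M₀=9 kN·m at a=15 m (b=L-a=5):
  M_3 = M₀x/L  [x≤a] = 9·12/20 = 27/5 kN·m
Superposition: M = Σ M_i = 81/5 kN·m ≈ 16.200000 kN·m

M(12) = 81/5 kN·m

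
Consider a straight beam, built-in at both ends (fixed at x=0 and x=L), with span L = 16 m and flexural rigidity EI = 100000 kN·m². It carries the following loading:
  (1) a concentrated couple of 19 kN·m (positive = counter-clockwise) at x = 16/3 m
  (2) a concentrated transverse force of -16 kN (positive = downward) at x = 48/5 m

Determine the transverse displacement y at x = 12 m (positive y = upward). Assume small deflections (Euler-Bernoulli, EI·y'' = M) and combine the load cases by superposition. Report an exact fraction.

Load 1 — applied couple M₀=19 kN·m at a=16/3 m (b=L-a=32/3):
  y_1 = (R_Ax³/6 - M_Ax²/2 - M₀(x-a)²/2)/EI  [x>a] with R_A=19/12, M_A=0 = ((19/12)·12³/6 - 0·12²/2 - 19·(12-(16/3))²/2)/100000 = 19/56250 m
Load 2 — point force P=-16 kN at a=48/5 m (b=L-a=32/5):
  y_2 = -Pa²(L-x)²(3bL-(3b+a)(L-x))/(6L³EI)  [x>a] = -(-16)·(48/5)²·(16-12)²·(3·(32/5)·16-(3·(32/5)+(48/5))·(16-12))/(6·16³·100000) = 144/78125 m
Superposition: y = Σ y_i = 3067/1406250 m ≈ 0.002181 m

y(12) = 3067/1406250 m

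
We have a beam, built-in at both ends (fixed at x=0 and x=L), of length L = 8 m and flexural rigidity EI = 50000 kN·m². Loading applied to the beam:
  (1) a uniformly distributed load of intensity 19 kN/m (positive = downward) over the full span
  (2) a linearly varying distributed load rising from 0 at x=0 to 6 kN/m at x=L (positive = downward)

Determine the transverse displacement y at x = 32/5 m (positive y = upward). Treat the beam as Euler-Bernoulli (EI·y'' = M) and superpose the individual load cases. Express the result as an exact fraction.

y(32/5) = -286208/146484375 m

Load 1 — uniform load w=19 kN/m over full span:
  y_1 = -wx²(L-x)²/(24EI) = -19·(32/5)²·(8-(32/5))²/(24·50000) = -9728/5859375 m
Load 2 — triangular load w₀=6 kN/m (0→w₀ over full span):
  y_2 = -w₀x²(L-x)²(x+2L)/(120LEI) = -6·(32/5)²·(8-(32/5))²·((32/5)+2·8)/(120·8·50000) = -14336/48828125 m
Superposition: y = Σ y_i = -286208/146484375 m ≈ -0.001954 m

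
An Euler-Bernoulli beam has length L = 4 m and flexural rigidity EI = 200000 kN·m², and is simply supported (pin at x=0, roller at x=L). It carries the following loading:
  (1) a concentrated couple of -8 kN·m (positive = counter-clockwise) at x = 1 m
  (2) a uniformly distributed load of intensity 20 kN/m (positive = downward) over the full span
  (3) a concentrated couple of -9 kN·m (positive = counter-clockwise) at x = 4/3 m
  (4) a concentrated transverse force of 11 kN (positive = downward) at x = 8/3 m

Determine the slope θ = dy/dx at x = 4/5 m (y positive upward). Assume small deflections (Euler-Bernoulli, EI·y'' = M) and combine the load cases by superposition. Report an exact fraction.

θ(4/5) = -114989/405000000 rad

Load 1 — applied couple M₀=-8 kN·m at a=1 m (b=L-a=3):
  θ_1 = (M₀x²/(2L)+C₁)/EI  [x≤a] with C₁=M₀(3b²-L²)/(6L)=-11/3 = ((-8)·(4/5)²/(2·4)+(-11/3))/200000 = -323/15000000 rad
Load 2 — uniform load w=20 kN/m over full span:
  θ_2 = -w(L³-6Lx²+4x³)/(24EI) = -20·(4³-6·4·(4/5)²+4·(4/5)³)/(24·200000) = -33/156250 rad
Load 3 — applied couple M₀=-9 kN·m at a=4/3 m (b=L-a=8/3):
  θ_3 = (M₀x²/(2L)+C₁)/EI  [x≤a] with C₁=M₀(3b²-L²)/(6L)=-2 = ((-9)·(4/5)²/(2·4)+(-2))/200000 = -17/1250000 rad
Load 4 — point force P=11 kN at a=8/3 m (b=L-a=4/3):
  θ_4 = -Pb(L²-b²-3x²)/(6LEI)  [x≤a] = -11·(4/3)·(4²-(4/3)²-3·(4/5)²)/(6·4·200000) = -1903/50625000 rad
Superposition: θ = Σ θ_i = -114989/405000000 rad ≈ -0.000284 rad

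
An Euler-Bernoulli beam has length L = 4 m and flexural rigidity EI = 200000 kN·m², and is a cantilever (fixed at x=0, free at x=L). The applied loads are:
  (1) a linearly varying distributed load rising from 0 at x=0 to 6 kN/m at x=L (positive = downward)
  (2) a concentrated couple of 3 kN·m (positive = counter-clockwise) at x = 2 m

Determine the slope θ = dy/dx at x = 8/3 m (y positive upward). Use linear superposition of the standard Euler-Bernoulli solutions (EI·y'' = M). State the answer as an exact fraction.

θ(8/3) = -1613/8100000 rad

Load 1 — triangular load w₀=6 kN/m (0→w₀ over full span):
  θ_1 = (w₀Lx²/4-w₀L²x/3-w₀x⁴/(24L))/EI = (6·4·(8/3)²/4-6·4²·(8/3)/3-6·(8/3)⁴/(24·4))/200000 = -58/253125 rad
Load 2 — applied couple M₀=3 kN·m at a=2 m (b=L-a=2):
  θ_2 = M₀a/EI  [x>a] = 3·2/200000 = 3/100000 rad
Superposition: θ = Σ θ_i = -1613/8100000 rad ≈ -0.000199 rad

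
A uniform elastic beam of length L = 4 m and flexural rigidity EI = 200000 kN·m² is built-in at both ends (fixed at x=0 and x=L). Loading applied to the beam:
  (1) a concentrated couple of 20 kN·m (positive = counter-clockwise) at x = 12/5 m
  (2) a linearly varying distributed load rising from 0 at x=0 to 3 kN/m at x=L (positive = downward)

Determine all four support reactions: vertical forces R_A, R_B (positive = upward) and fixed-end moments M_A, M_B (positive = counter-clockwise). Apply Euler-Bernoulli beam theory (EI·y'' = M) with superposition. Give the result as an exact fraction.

R_A = 9 kN, M_A = 8 kN·m, R_B = -3 kN, M_B = 0 kN·m

Load 1 — applied couple M₀=20 kN·m at a=12/5 m (b=L-a=8/5):
  R_A = 6M₀ab/L³ = 6·20·(12/5)·(8/5)/4³ = 36/5 kN
  M_A = M₀b(2a-b)/L² = 20·(8/5)·(2·(12/5)-(8/5))/4² = 32/5 kN·m
  R_B = -6M₀ab/L³ = -6·20·(12/5)·(8/5)/4³ = -36/5 kN
  M_B = M₀a(2b-a)/L² = 20·(12/5)·(2·(8/5)-(12/5))/4² = 12/5 kN·m
Load 2 — triangular load w₀=3 kN/m (0→w₀ over full span):
  R_A = 3w₀L/20 = 3·3·4/20 = 9/5 kN
  M_A = w₀L²/30 = 3·4²/30 = 8/5 kN·m
  R_B = 7w₀L/20 = 7·3·4/20 = 21/5 kN
  M_B = -w₀L²/20 = -3·4²/20 = -12/5 kN·m
Superposition: R_A = 9 kN, M_A = 8 kN·m, R_B = -3 kN, M_B = 0 kN·m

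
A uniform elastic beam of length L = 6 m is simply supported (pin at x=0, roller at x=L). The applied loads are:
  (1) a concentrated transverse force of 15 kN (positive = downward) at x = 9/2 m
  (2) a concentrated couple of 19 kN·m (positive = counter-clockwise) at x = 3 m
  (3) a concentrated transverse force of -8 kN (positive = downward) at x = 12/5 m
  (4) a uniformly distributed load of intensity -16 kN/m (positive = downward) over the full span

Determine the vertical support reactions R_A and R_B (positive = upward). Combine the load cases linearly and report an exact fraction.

R_A = -2753/60 kN, R_B = -2587/60 kN

Load 1 — point force P=15 kN at a=9/2 m (b=L-a=3/2):
  R_A = Pb/L = 15·(3/2)/6 = 15/4 kN
  R_B = Pa/L = 15·(9/2)/6 = 45/4 kN
Load 2 — applied couple M₀=19 kN·m at a=3 m (b=L-a=3):
  R_A = M₀/L = 19/6 kN
  R_B = -M₀/L = -19/6 kN
Load 3 — point force P=-8 kN at a=12/5 m (b=L-a=18/5):
  R_A = Pb/L = (-8)·(18/5)/6 = -24/5 kN
  R_B = Pa/L = (-8)·(12/5)/6 = -16/5 kN
Load 4 — uniform load w=-16 kN/m over full span:
  R_A = wL/2 = (-16)·6/2 = -48 kN
  R_B = wL/2 = (-16)·6/2 = -48 kN
Superposition: R_A = -2753/60 kN, R_B = -2587/60 kN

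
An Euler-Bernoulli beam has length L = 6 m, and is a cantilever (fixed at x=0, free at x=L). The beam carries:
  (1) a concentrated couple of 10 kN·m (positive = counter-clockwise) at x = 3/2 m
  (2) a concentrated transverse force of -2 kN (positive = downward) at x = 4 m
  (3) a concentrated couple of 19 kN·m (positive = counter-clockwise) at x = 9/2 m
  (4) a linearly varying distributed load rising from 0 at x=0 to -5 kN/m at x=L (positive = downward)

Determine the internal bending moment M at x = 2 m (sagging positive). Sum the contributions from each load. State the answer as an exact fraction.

M(2) = 487/9 kN·m

Load 1 — applied couple M₀=10 kN·m at a=3/2 m (b=L-a=9/2):
  M_1 = 0  [x>a] = 0 kN·m
Load 2 — point force P=-2 kN at a=4 m (b=L-a=2):
  M_2 = -P(a-x)  [x≤a] = -(-2)·(4-2) = 4 kN·m
Load 3 — applied couple M₀=19 kN·m at a=9/2 m (b=L-a=3/2):
  M_3 = M₀  [x≤a] = 19 = 19 kN·m
Load 4 — triangular load w₀=-5 kN/m (0→w₀ over full span):
  M_4 = w₀Lx/2 - w₀L²/3 - w₀x³/(6L) = (-5)·6·2/2 - (-5)·6²/3 - (-5)·2³/(6·6) = 280/9 kN·m
Superposition: M = Σ M_i = 487/9 kN·m ≈ 54.111111 kN·m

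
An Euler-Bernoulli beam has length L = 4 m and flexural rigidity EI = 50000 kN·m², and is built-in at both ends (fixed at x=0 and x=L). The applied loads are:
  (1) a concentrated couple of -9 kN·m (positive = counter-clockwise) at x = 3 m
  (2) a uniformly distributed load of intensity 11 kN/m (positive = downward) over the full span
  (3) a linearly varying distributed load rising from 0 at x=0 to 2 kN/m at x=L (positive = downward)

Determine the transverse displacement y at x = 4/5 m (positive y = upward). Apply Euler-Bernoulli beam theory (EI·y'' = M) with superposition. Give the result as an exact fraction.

Load 1 — applied couple M₀=-9 kN·m at a=3 m (b=L-a=1):
  y_1 = (R_Ax³/6 - M_Ax²/2)/EI  [x≤a] with R_A=-81/32, M_A=-45/16 = ((-81/32)·(4/5)³/6 - (-45/16)·(4/5)²/2)/50000 = 171/12500000 m
Load 2 — uniform load w=11 kN/m over full span:
  y_2 = -wx²(L-x)²/(24EI) = -11·(4/5)²·(4-(4/5))²/(24·50000) = -352/5859375 m
Load 3 — triangular load w₀=2 kN/m (0→w₀ over full span):
  y_3 = -w₀x²(L-x)²(x+2L)/(120LEI) = -2·(4/5)²·(4-(4/5))²·((4/5)+2·4)/(120·4·50000) = -704/146484375 m
Superposition: y = Σ y_i = -80001/1562500000 m ≈ -0.000051 m

y(4/5) = -80001/1562500000 m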